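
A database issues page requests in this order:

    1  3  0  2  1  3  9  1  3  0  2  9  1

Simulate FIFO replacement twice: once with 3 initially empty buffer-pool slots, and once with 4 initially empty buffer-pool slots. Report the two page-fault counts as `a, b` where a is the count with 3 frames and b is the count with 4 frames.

10, 11

3 frames: F F F F F F F . . F F . F → 10 faults.
4 frames: F F F F . . F F F F F F F → 11 faults.
11 > 10: adding a frame increased faults — Belady's anomaly.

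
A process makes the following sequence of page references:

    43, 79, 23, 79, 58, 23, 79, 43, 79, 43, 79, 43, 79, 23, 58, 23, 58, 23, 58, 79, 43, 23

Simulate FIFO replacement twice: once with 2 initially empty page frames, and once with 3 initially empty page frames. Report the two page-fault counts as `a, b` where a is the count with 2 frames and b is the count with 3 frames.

2 frames: F F F . F . F F . . . . . F F . . . . F F F → 11 faults.
3 frames: F F F . F . . F F . . . . F F . . . . . F . → 9 faults.
9 < 11: adding a frame reduced faults, as is typical.

11, 9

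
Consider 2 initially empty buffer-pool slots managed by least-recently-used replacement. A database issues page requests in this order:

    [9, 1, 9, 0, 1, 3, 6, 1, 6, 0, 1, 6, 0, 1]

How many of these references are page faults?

9: fault, frames (9)
1: fault, frames (9 1)
9: hit
0: fault, evict 1, frames (9 0)
1: fault, evict 9, frames (0 1)
3: fault, evict 0, frames (1 3)
6: fault, evict 1, frames (3 6)
1: fault, evict 3, frames (6 1)
6: hit
0: fault, evict 1, frames (6 0)
1: fault, evict 6, frames (0 1)
6: fault, evict 0, frames (1 6)
0: fault, evict 1, frames (6 0)
1: fault, evict 6, frames (0 1)
Page faults: 12.

12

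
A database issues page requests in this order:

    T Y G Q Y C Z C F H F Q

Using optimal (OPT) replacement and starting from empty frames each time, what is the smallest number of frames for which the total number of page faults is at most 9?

2

f=1: 12 faults
f=2: 9 faults
f=3: 8 faults
f=4: 8 faults
f=5: 8 faults
f=6: 8 faults
f=7: 8 faults
f=8: 8 faults
Smallest f with faults ≤ 9 is 2.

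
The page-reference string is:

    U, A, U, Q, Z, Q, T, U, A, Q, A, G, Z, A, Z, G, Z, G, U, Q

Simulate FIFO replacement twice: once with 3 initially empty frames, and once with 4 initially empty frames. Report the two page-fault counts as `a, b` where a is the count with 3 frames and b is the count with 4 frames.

13, 11

3 frames: F F . F F . F F F F . F F F . . . . F F → 13 faults.
4 frames: F F . F F . F F F F . F F . . . . . F . → 11 faults.
11 < 13: adding a frame reduced faults, as is typical.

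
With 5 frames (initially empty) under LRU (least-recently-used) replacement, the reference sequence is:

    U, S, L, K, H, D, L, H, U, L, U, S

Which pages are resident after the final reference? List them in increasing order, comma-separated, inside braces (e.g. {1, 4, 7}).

U -> fault, frames (U)
S -> fault, frames (U S)
L -> fault, frames (U S L)
K -> fault, frames (U S L K)
H -> fault, frames (U S L K H)
D -> fault, evict U, frames (S L K H D)
L -> hit
H -> hit
U -> fault, evict S, frames (K D L H U)
L -> hit
U -> hit
S -> fault, evict K, frames (D H L U S)

{D, H, L, S, U}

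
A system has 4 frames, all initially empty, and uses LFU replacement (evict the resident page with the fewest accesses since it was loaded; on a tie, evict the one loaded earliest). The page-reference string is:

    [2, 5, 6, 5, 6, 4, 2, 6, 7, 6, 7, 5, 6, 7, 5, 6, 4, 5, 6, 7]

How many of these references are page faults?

2 -> miss, frames [2]
5 -> miss, frames [2, 5]
6 -> miss, frames [2, 5, 6]
5 -> hit
6 -> hit
4 -> miss, frames [2, 5, 6, 4]
2 -> hit
6 -> hit
7 -> miss, evict 4, frames [2, 5, 6, 7]
6 -> hit
7 -> hit
5 -> hit
6 -> hit
7 -> hit
5 -> hit
6 -> hit
4 -> miss, evict 2, frames [5, 6, 7, 4]
5 -> hit
6 -> hit
7 -> hit
Page faults: 6.

6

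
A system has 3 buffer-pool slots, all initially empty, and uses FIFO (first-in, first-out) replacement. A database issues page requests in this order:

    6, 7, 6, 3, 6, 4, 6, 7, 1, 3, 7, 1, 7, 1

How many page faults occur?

8

6 → miss, frames (6)
7 → miss, frames (6 7)
6 → hit
3 → miss, frames (6 7 3)
6 → hit
4 → miss, evict 6, frames (7 3 4)
6 → miss, evict 7, frames (3 4 6)
7 → miss, evict 3, frames (4 6 7)
1 → miss, evict 4, frames (6 7 1)
3 → miss, evict 6, frames (7 1 3)
7 → hit
1 → hit
7 → hit
1 → hit
Page faults: 8.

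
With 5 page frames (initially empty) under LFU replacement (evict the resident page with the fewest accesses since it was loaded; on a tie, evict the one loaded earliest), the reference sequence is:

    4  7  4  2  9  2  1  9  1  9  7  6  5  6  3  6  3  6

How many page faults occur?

12

4 → fault, frames {4}
7 → fault, frames {4,7}
4 → hit
2 → fault, frames {4,7,2}
9 → fault, frames {4,7,2,9}
2 → hit
1 → fault, frames {4,7,2,9,1}
9 → hit
1 → hit
9 → hit
7 → hit
6 → fault, evict 4, frames {7,2,9,1,6}
5 → fault, evict 6, frames {7,2,9,1,5}
6 → fault, evict 5, frames {7,2,9,1,6}
3 → fault, evict 6, frames {7,2,9,1,3}
6 → fault, evict 3, frames {7,2,9,1,6}
3 → fault, evict 6, frames {7,2,9,1,3}
6 → fault, evict 3, frames {7,2,9,1,6}
Page faults: 12.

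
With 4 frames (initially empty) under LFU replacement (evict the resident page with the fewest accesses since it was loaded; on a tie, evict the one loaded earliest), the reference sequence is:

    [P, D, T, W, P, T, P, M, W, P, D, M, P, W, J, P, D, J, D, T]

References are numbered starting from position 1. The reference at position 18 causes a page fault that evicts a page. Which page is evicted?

pos 1: P → miss, frames [P]
pos 2: D → miss, frames [P, D]
pos 3: T → miss, frames [P, D, T]
pos 4: W → miss, frames [P, D, T, W]
pos 5: P → hit
pos 6: T → hit
pos 7: P → hit
pos 8: M → miss, evict D, frames [P, T, W, M]
pos 9: W → hit
pos 10: P → hit
pos 11: D → miss, evict M, frames [P, T, W, D]
pos 12: M → miss, evict D, frames [P, T, W, M]
pos 13: P → hit
pos 14: W → hit
pos 15: J → miss, evict M, frames [P, T, W, J]
pos 16: P → hit
pos 17: D → miss, evict J, frames [P, T, W, D]
pos 18: J → miss, evict D, frames [P, T, W, J]
At position 18, page D is evicted.

D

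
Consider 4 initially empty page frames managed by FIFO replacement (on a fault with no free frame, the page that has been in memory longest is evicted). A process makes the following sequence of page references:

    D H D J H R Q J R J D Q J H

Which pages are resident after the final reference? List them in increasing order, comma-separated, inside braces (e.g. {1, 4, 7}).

D -> fault, frames {D}
H -> fault, frames {D,H}
D -> hit
J -> fault, frames {D,H,J}
H -> hit
R -> fault, frames {D,H,J,R}
Q -> fault, evict D, frames {H,J,R,Q}
J -> hit
R -> hit
J -> hit
D -> fault, evict H, frames {J,R,Q,D}
Q -> hit
J -> hit
H -> fault, evict J, frames {R,Q,D,H}

{D, H, Q, R}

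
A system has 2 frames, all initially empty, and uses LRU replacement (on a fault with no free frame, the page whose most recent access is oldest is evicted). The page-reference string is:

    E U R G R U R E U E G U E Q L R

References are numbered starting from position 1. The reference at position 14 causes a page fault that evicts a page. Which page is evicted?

pos 1: E: fault, frames {E}
pos 2: U: fault, frames {E,U}
pos 3: R: fault, evict E, frames {U,R}
pos 4: G: fault, evict U, frames {R,G}
pos 5: R: hit
pos 6: U: fault, evict G, frames {R,U}
pos 7: R: hit
pos 8: E: fault, evict U, frames {R,E}
pos 9: U: fault, evict R, frames {E,U}
pos 10: E: hit
pos 11: G: fault, evict U, frames {E,G}
pos 12: U: fault, evict E, frames {G,U}
pos 13: E: fault, evict G, frames {U,E}
pos 14: Q: fault, evict U, frames {E,Q}
At position 14, page U is evicted.

U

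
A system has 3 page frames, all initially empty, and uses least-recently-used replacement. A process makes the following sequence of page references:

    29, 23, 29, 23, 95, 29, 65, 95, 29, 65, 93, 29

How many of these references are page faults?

5

29: miss, frames [29]
23: miss, frames [29, 23]
29: hit
23: hit
95: miss, frames [29, 23, 95]
29: hit
65: miss, evict 23, frames [95, 29, 65]
95: hit
29: hit
65: hit
93: miss, evict 95, frames [29, 65, 93]
29: hit
Page faults: 5.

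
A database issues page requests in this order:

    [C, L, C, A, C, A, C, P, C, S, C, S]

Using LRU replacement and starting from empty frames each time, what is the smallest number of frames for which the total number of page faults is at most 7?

f=1: 12 faults
f=2: 5 faults
f=3: 5 faults
f=4: 5 faults
f=5: 5 faults
Smallest f with faults ≤ 7 is 2.

2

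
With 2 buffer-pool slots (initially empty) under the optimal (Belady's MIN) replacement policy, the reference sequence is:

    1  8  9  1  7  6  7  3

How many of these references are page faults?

6

1 -> miss, frames [1]
8 -> miss, frames [1, 8]
9 -> miss, evict 8, frames [1, 9]
1 -> hit
7 -> miss, evict 9, frames [1, 7]
6 -> miss, evict 1, frames [7, 6]
7 -> hit
3 -> miss, evict 6, frames [7, 3]
Page faults: 6.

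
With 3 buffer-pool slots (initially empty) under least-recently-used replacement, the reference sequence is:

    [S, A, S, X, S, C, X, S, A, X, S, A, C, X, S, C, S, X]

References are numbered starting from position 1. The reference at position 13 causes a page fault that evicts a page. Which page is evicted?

pos 1: S: fault, frames {S}
pos 2: A: fault, frames {S,A}
pos 3: S: hit
pos 4: X: fault, frames {A,S,X}
pos 5: S: hit
pos 6: C: fault, evict A, frames {X,S,C}
pos 7: X: hit
pos 8: S: hit
pos 9: A: fault, evict C, frames {X,S,A}
pos 10: X: hit
pos 11: S: hit
pos 12: A: hit
pos 13: C: fault, evict X, frames {S,A,C}
At position 13, page X is evicted.

X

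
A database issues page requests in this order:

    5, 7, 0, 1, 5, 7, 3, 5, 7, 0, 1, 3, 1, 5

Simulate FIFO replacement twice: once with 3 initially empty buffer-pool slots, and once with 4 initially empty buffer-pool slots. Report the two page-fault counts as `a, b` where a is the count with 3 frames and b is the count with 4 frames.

10, 11

3 frames: F F F F F F F . . F F . . F → 10 faults.
4 frames: F F F F . . F F F F F F . F → 11 faults.
11 > 10: adding a frame increased faults — Belady's anomaly.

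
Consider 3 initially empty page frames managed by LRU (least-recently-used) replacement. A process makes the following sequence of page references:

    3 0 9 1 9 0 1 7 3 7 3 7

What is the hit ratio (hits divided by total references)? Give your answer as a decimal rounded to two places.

3: fault, frames {3}
0: fault, frames {3,0}
9: fault, frames {3,0,9}
1: fault, evict 3, frames {0,9,1}
9: hit
0: hit
1: hit
7: fault, evict 9, frames {0,1,7}
3: fault, evict 0, frames {1,7,3}
7: hit
3: hit
7: hit
Hits: 6 of 12 references → 6/12 = 0.5000.

0.50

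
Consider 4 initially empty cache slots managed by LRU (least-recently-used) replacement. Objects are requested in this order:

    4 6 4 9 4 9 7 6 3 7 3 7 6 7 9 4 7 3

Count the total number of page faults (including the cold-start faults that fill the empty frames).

7

4: fault, frames [4]
6: fault, frames [4, 6]
4: hit
9: fault, frames [6, 4, 9]
4: hit
9: hit
7: fault, frames [6, 4, 9, 7]
6: hit
3: fault, evict 4, frames [9, 7, 6, 3]
7: hit
3: hit
7: hit
6: hit
7: hit
9: hit
4: fault, evict 3, frames [6, 7, 9, 4]
7: hit
3: fault, evict 6, frames [9, 4, 7, 3]
Page faults: 7.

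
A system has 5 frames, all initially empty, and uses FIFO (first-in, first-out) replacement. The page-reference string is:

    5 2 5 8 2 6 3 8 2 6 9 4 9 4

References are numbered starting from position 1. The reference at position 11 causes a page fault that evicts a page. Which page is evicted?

pos 1: 5 → miss, frames [5]
pos 2: 2 → miss, frames [5, 2]
pos 3: 5 → hit
pos 4: 8 → miss, frames [5, 2, 8]
pos 5: 2 → hit
pos 6: 6 → miss, frames [5, 2, 8, 6]
pos 7: 3 → miss, frames [5, 2, 8, 6, 3]
pos 8: 8 → hit
pos 9: 2 → hit
pos 10: 6 → hit
pos 11: 9 → miss, evict 5, frames [2, 8, 6, 3, 9]
At position 11, page 5 is evicted.

5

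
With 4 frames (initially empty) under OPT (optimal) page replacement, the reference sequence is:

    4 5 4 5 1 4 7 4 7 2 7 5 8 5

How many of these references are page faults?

6

4: fault, frames (4)
5: fault, frames (4 5)
4: hit
5: hit
1: fault, frames (4 5 1)
4: hit
7: fault, frames (4 5 1 7)
4: hit
7: hit
2: fault, evict 1, frames (4 5 7 2)
7: hit
5: hit
8: fault, evict 2, frames (4 5 7 8)
5: hit
Page faults: 6.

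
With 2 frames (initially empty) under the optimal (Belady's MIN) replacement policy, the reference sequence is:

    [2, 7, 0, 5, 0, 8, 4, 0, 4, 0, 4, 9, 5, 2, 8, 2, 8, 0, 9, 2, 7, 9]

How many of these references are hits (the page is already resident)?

9

2: fault, frames (2)
7: fault, frames (2 7)
0: fault, evict 7, frames (2 0)
5: fault, evict 2, frames (0 5)
0: hit
8: fault, evict 5, frames (0 8)
4: fault, evict 8, frames (0 4)
0: hit
4: hit
0: hit
4: hit
9: fault, evict 4, frames (0 9)
5: fault, evict 9, frames (0 5)
2: fault, evict 5, frames (0 2)
8: fault, evict 0, frames (2 8)
2: hit
8: hit
0: fault, evict 8, frames (2 0)
9: fault, evict 0, frames (2 9)
2: hit
7: fault, evict 2, frames (9 7)
9: hit
Hits: 9.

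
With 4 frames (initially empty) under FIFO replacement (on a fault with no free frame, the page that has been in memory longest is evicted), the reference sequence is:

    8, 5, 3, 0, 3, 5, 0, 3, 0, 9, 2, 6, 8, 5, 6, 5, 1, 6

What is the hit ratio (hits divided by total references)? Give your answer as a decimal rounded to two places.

0.44

8 -> miss, frames {8}
5 -> miss, frames {8,5}
3 -> miss, frames {8,5,3}
0 -> miss, frames {8,5,3,0}
3 -> hit
5 -> hit
0 -> hit
3 -> hit
0 -> hit
9 -> miss, evict 8, frames {5,3,0,9}
2 -> miss, evict 5, frames {3,0,9,2}
6 -> miss, evict 3, frames {0,9,2,6}
8 -> miss, evict 0, frames {9,2,6,8}
5 -> miss, evict 9, frames {2,6,8,5}
6 -> hit
5 -> hit
1 -> miss, evict 2, frames {6,8,5,1}
6 -> hit
Hits: 8 of 18 references → 8/18 = 0.4444.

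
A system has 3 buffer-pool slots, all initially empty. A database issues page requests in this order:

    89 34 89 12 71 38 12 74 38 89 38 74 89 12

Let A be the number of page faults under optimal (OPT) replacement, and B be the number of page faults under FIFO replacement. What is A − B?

-1

Under OPT: F F . F F F . F . . . . . F → 7 faults.
Under FIFO: F F . F F F . F . F . . . F → 8 faults.
A − B = 7 − 8 = -1.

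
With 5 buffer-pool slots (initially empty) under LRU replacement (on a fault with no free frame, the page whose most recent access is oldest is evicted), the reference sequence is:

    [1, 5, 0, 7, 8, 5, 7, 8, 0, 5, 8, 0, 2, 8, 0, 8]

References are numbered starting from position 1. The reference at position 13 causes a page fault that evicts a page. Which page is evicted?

pos 1: 1: fault, frames [1]
pos 2: 5: fault, frames [1, 5]
pos 3: 0: fault, frames [1, 5, 0]
pos 4: 7: fault, frames [1, 5, 0, 7]
pos 5: 8: fault, frames [1, 5, 0, 7, 8]
pos 6: 5: hit
pos 7: 7: hit
pos 8: 8: hit
pos 9: 0: hit
pos 10: 5: hit
pos 11: 8: hit
pos 12: 0: hit
pos 13: 2: fault, evict 1, frames [7, 5, 8, 0, 2]
At position 13, page 1 is evicted.

1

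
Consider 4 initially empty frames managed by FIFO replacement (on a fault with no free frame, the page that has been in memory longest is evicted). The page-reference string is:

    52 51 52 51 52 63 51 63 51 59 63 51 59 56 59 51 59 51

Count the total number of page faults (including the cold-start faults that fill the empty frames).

52: fault, frames [52]
51: fault, frames [52, 51]
52: hit
51: hit
52: hit
63: fault, frames [52, 51, 63]
51: hit
63: hit
51: hit
59: fault, frames [52, 51, 63, 59]
63: hit
51: hit
59: hit
56: fault, evict 52, frames [51, 63, 59, 56]
59: hit
51: hit
59: hit
51: hit
Page faults: 5.

5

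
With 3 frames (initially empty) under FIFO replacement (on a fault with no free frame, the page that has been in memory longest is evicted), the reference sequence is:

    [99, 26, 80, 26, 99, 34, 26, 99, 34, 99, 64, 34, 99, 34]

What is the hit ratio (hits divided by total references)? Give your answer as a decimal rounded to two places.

99 → miss, frames [99]
26 → miss, frames [99, 26]
80 → miss, frames [99, 26, 80]
26 → hit
99 → hit
34 → miss, evict 99, frames [26, 80, 34]
26 → hit
99 → miss, evict 26, frames [80, 34, 99]
34 → hit
99 → hit
64 → miss, evict 80, frames [34, 99, 64]
34 → hit
99 → hit
34 → hit
Hits: 8 of 14 references → 8/14 = 0.5714.

0.57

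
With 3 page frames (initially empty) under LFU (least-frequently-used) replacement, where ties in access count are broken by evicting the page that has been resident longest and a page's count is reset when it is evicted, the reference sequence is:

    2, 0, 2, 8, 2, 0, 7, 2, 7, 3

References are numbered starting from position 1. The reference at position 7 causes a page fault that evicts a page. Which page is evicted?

8

pos 1: 2: fault, frames [2]
pos 2: 0: fault, frames [2, 0]
pos 3: 2: hit
pos 4: 8: fault, frames [2, 0, 8]
pos 5: 2: hit
pos 6: 0: hit
pos 7: 7: fault, evict 8, frames [2, 0, 7]
At position 7, page 8 is evicted.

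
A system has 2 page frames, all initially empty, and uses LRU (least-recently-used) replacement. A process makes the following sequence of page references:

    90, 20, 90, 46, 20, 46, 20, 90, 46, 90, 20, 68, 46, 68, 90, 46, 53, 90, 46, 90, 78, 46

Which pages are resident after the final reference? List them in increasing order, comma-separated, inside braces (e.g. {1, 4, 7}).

{46, 78}

90 → fault, frames [90]
20 → fault, frames [90, 20]
90 → hit
46 → fault, evict 20, frames [90, 46]
20 → fault, evict 90, frames [46, 20]
46 → hit
20 → hit
90 → fault, evict 46, frames [20, 90]
46 → fault, evict 20, frames [90, 46]
90 → hit
20 → fault, evict 46, frames [90, 20]
68 → fault, evict 90, frames [20, 68]
46 → fault, evict 20, frames [68, 46]
68 → hit
90 → fault, evict 46, frames [68, 90]
46 → fault, evict 68, frames [90, 46]
53 → fault, evict 90, frames [46, 53]
90 → fault, evict 46, frames [53, 90]
46 → fault, evict 53, frames [90, 46]
90 → hit
78 → fault, evict 46, frames [90, 78]
46 → fault, evict 90, frames [78, 46]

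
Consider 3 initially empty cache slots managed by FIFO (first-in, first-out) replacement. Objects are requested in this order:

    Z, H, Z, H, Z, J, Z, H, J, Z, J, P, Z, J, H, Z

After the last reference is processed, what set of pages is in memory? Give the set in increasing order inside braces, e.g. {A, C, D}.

Z -> fault, frames {Z}
H -> fault, frames {Z,H}
Z -> hit
H -> hit
Z -> hit
J -> fault, frames {Z,H,J}
Z -> hit
H -> hit
J -> hit
Z -> hit
J -> hit
P -> fault, evict Z, frames {H,J,P}
Z -> fault, evict H, frames {J,P,Z}
J -> hit
H -> fault, evict J, frames {P,Z,H}
Z -> hit

{H, P, Z}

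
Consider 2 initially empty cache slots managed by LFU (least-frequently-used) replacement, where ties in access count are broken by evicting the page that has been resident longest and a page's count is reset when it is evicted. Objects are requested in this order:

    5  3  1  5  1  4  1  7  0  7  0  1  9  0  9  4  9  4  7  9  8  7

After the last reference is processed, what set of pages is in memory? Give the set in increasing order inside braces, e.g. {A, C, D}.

{1, 7}

5 -> fault, frames [5]
3 -> fault, frames [5, 3]
1 -> fault, evict 5, frames [3, 1]
5 -> fault, evict 3, frames [1, 5]
1 -> hit
4 -> fault, evict 5, frames [1, 4]
1 -> hit
7 -> fault, evict 4, frames [1, 7]
0 -> fault, evict 7, frames [1, 0]
7 -> fault, evict 0, frames [1, 7]
0 -> fault, evict 7, frames [1, 0]
1 -> hit
9 -> fault, evict 0, frames [1, 9]
0 -> fault, evict 9, frames [1, 0]
9 -> fault, evict 0, frames [1, 9]
4 -> fault, evict 9, frames [1, 4]
9 -> fault, evict 4, frames [1, 9]
4 -> fault, evict 9, frames [1, 4]
7 -> fault, evict 4, frames [1, 7]
9 -> fault, evict 7, frames [1, 9]
8 -> fault, evict 9, frames [1, 8]
7 -> fault, evict 8, frames [1, 7]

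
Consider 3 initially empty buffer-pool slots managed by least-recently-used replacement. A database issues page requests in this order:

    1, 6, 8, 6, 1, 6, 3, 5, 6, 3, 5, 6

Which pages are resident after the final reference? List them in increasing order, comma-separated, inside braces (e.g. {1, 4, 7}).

1: miss, frames {1}
6: miss, frames {1,6}
8: miss, frames {1,6,8}
6: hit
1: hit
6: hit
3: miss, evict 8, frames {1,6,3}
5: miss, evict 1, frames {6,3,5}
6: hit
3: hit
5: hit
6: hit

{3, 5, 6}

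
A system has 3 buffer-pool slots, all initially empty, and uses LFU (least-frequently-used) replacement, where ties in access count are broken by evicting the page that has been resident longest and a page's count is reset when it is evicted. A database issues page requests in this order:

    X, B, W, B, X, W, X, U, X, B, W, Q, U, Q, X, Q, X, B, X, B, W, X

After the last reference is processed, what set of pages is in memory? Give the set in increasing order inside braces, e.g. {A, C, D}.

{B, W, X}

X -> fault, frames (X)
B -> fault, frames (X B)
W -> fault, frames (X B W)
B -> hit
X -> hit
W -> hit
X -> hit
U -> fault, evict B, frames (X W U)
X -> hit
B -> fault, evict U, frames (X W B)
W -> hit
Q -> fault, evict B, frames (X W Q)
U -> fault, evict Q, frames (X W U)
Q -> fault, evict U, frames (X W Q)
X -> hit
Q -> hit
X -> hit
B -> fault, evict Q, frames (X W B)
X -> hit
B -> hit
W -> hit
X -> hit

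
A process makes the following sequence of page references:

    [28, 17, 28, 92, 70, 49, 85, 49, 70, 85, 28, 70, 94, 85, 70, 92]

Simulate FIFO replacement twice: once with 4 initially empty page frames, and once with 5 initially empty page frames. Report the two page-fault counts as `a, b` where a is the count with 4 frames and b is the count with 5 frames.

4 frames: F F . F F F F . . . F . F . F F → 10 faults.
5 frames: F F . F F F F . . . F . F . . F → 9 faults.
9 < 10: adding a frame reduced faults, as is typical.

10, 9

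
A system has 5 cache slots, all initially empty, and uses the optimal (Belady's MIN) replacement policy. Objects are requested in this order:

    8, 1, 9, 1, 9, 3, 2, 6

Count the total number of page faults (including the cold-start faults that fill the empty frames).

8 → miss, frames (8)
1 → miss, frames (8 1)
9 → miss, frames (8 1 9)
1 → hit
9 → hit
3 → miss, frames (8 1 9 3)
2 → miss, frames (8 1 9 3 2)
6 → miss, evict 2, frames (8 1 9 3 6)
Page faults: 6.

6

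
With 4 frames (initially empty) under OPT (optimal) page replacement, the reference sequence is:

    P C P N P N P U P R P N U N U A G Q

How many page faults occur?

8

P -> fault, frames [P]
C -> fault, frames [P, C]
P -> hit
N -> fault, frames [P, C, N]
P -> hit
N -> hit
P -> hit
U -> fault, frames [P, C, N, U]
P -> hit
R -> fault, evict C, frames [P, N, U, R]
P -> hit
N -> hit
U -> hit
N -> hit
U -> hit
A -> fault, evict R, frames [P, N, U, A]
G -> fault, evict A, frames [P, N, U, G]
Q -> fault, evict G, frames [P, N, U, Q]
Page faults: 8.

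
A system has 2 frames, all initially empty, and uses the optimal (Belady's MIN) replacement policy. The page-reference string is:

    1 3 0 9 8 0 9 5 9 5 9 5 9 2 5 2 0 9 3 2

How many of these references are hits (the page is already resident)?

1 -> fault, frames [1]
3 -> fault, frames [1, 3]
0 -> fault, evict 1, frames [3, 0]
9 -> fault, evict 3, frames [0, 9]
8 -> fault, evict 9, frames [0, 8]
0 -> hit
9 -> fault, evict 8, frames [0, 9]
5 -> fault, evict 0, frames [9, 5]
9 -> hit
5 -> hit
9 -> hit
5 -> hit
9 -> hit
2 -> fault, evict 9, frames [5, 2]
5 -> hit
2 -> hit
0 -> fault, evict 5, frames [2, 0]
9 -> fault, evict 0, frames [2, 9]
3 -> fault, evict 9, frames [2, 3]
2 -> hit
Hits: 9.

9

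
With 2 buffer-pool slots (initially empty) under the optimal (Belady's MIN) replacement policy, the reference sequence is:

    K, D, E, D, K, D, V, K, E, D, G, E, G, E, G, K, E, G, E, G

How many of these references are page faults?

K → fault, frames (K)
D → fault, frames (K D)
E → fault, evict K, frames (D E)
D → hit
K → fault, evict E, frames (D K)
D → hit
V → fault, evict D, frames (K V)
K → hit
E → fault, evict V, frames (K E)
D → fault, evict K, frames (E D)
G → fault, evict D, frames (E G)
E → hit
G → hit
E → hit
G → hit
K → fault, evict G, frames (E K)
E → hit
G → fault, evict K, frames (E G)
E → hit
G → hit
Page faults: 10.

10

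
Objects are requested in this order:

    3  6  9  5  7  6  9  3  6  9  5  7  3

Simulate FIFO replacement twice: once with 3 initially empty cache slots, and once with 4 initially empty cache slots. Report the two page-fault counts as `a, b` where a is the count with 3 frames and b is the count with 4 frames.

10, 11

3 frames: F F F F F F F F . . F F . → 10 faults.
4 frames: F F F F F . . F F F F F F → 11 faults.
11 > 10: adding a frame increased faults — Belady's anomaly.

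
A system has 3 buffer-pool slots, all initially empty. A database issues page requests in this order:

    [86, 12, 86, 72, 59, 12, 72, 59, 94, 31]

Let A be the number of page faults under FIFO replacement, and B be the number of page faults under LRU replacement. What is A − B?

Under FIFO: F F . F F . . . F F → 6 faults.
Under LRU: F F . F F F . . F F → 7 faults.
A − B = 6 − 7 = -1.

-1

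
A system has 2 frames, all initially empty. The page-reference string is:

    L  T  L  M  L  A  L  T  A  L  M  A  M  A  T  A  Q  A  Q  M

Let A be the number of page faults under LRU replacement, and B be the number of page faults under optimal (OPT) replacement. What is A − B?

2

Under LRU: F F . F . F . F F F F F . . F . F . . F → 12 faults.
Under OPT: F F . F . F . F . F F . . . F . F . . F → 10 faults.
A − B = 12 − 10 = 2.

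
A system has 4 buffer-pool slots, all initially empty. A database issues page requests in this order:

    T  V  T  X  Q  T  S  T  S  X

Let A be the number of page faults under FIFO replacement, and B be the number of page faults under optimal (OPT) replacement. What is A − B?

Under FIFO: F F . F F . F F . . → 6 faults.
Under OPT: F F . F F . F . . . → 5 faults.
A − B = 6 − 5 = 1.

1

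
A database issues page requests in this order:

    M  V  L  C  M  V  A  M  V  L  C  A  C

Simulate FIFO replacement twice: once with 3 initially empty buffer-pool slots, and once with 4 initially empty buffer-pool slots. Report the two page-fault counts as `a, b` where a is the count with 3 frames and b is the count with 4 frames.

9, 10

3 frames: F F F F F F F . . F F . . → 9 faults.
4 frames: F F F F . . F F F F F F . → 10 faults.
10 > 9: adding a frame increased faults — Belady's anomaly.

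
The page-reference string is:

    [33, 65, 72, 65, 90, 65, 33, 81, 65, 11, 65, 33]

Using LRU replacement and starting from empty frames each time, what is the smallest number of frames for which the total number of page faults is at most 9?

2

f=1: 12 faults
f=2: 9 faults
f=3: 8 faults
f=4: 6 faults
f=5: 6 faults
f=6: 6 faults
Smallest f with faults ≤ 9 is 2.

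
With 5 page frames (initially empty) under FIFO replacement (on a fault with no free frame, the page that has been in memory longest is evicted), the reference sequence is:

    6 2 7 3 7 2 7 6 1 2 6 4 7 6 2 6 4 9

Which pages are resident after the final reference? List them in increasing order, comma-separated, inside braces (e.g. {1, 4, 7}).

{1, 2, 4, 6, 9}

6 -> fault, frames (6)
2 -> fault, frames (6 2)
7 -> fault, frames (6 2 7)
3 -> fault, frames (6 2 7 3)
7 -> hit
2 -> hit
7 -> hit
6 -> hit
1 -> fault, frames (6 2 7 3 1)
2 -> hit
6 -> hit
4 -> fault, evict 6, frames (2 7 3 1 4)
7 -> hit
6 -> fault, evict 2, frames (7 3 1 4 6)
2 -> fault, evict 7, frames (3 1 4 6 2)
6 -> hit
4 -> hit
9 -> fault, evict 3, frames (1 4 6 2 9)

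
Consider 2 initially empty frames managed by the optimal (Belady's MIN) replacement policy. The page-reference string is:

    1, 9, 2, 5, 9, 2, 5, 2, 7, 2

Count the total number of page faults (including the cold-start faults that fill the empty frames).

1 → fault, frames [1]
9 → fault, frames [1, 9]
2 → fault, evict 1, frames [9, 2]
5 → fault, evict 2, frames [9, 5]
9 → hit
2 → fault, evict 9, frames [5, 2]
5 → hit
2 → hit
7 → fault, evict 5, frames [2, 7]
2 → hit
Page faults: 6.

6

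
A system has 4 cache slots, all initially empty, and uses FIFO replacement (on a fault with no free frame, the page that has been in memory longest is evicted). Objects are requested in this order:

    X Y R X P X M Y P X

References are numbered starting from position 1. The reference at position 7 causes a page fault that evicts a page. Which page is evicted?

X

pos 1: X → fault, frames (X)
pos 2: Y → fault, frames (X Y)
pos 3: R → fault, frames (X Y R)
pos 4: X → hit
pos 5: P → fault, frames (X Y R P)
pos 6: X → hit
pos 7: M → fault, evict X, frames (Y R P M)
At position 7, page X is evicted.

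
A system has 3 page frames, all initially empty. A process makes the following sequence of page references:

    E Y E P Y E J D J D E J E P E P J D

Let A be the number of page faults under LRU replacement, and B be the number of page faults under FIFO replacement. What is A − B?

Under LRU: F F . F . . F F . . . . . F . . . F → 7 faults.
Under FIFO: F F . F . . F F . . F . . F . . F F → 9 faults.
A − B = 7 − 9 = -2.

-2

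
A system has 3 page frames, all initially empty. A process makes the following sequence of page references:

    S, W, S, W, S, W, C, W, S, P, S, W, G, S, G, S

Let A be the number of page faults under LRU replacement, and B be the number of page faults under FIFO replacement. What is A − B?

Under LRU: F F . . . . F . . F . . F . . . → 5 faults.
Under FIFO: F F . . . . F . . F F F F . . . → 7 faults.
A − B = 5 − 7 = -2.

-2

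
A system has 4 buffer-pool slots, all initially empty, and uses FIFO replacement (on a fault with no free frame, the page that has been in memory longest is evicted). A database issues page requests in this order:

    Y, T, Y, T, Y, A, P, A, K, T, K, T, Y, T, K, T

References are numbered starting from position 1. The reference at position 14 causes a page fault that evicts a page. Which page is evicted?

A

pos 1: Y → miss, frames (Y)
pos 2: T → miss, frames (Y T)
pos 3: Y → hit
pos 4: T → hit
pos 5: Y → hit
pos 6: A → miss, frames (Y T A)
pos 7: P → miss, frames (Y T A P)
pos 8: A → hit
pos 9: K → miss, evict Y, frames (T A P K)
pos 10: T → hit
pos 11: K → hit
pos 12: T → hit
pos 13: Y → miss, evict T, frames (A P K Y)
pos 14: T → miss, evict A, frames (P K Y T)
At position 14, page A is evicted.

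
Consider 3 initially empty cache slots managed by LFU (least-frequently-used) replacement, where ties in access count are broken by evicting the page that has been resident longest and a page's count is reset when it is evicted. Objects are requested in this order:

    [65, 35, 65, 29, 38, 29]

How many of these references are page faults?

4

65 -> fault, frames {65}
35 -> fault, frames {65,35}
65 -> hit
29 -> fault, frames {65,35,29}
38 -> fault, evict 35, frames {65,29,38}
29 -> hit
Page faults: 4.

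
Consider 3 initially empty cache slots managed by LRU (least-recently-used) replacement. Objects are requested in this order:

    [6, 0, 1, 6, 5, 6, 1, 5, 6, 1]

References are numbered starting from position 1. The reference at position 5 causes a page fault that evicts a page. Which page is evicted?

0

pos 1: 6: miss, frames (6)
pos 2: 0: miss, frames (6 0)
pos 3: 1: miss, frames (6 0 1)
pos 4: 6: hit
pos 5: 5: miss, evict 0, frames (1 6 5)
At position 5, page 0 is evicted.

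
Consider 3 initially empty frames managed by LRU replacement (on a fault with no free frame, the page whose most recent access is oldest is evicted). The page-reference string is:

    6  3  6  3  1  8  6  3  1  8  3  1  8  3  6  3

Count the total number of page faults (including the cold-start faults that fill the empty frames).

6 -> miss, frames {6}
3 -> miss, frames {6,3}
6 -> hit
3 -> hit
1 -> miss, frames {6,3,1}
8 -> miss, evict 6, frames {3,1,8}
6 -> miss, evict 3, frames {1,8,6}
3 -> miss, evict 1, frames {8,6,3}
1 -> miss, evict 8, frames {6,3,1}
8 -> miss, evict 6, frames {3,1,8}
3 -> hit
1 -> hit
8 -> hit
3 -> hit
6 -> miss, evict 1, frames {8,3,6}
3 -> hit
Page faults: 9.

9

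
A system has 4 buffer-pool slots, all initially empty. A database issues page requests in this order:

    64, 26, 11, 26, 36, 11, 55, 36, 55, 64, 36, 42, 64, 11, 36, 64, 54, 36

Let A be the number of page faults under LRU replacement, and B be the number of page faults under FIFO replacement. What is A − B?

Under LRU: F F F . F . F . . F . F . F . . F . → 9 faults.
Under FIFO: F F F . F . F . . F . F . F F . F . → 10 faults.
A − B = 9 − 10 = -1.

-1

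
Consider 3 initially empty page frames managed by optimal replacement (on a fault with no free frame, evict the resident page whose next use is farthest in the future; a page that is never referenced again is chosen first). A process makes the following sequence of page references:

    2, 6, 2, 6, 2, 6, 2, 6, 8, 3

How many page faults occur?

2 → miss, frames [2]
6 → miss, frames [2, 6]
2 → hit
6 → hit
2 → hit
6 → hit
2 → hit
6 → hit
8 → miss, frames [2, 6, 8]
3 → miss, evict 8, frames [2, 6, 3]
Page faults: 4.

4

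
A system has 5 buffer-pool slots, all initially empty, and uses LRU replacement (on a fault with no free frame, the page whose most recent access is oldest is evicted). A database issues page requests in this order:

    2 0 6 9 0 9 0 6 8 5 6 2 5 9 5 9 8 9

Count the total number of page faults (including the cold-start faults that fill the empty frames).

2 -> miss, frames {2}
0 -> miss, frames {2,0}
6 -> miss, frames {2,0,6}
9 -> miss, frames {2,0,6,9}
0 -> hit
9 -> hit
0 -> hit
6 -> hit
8 -> miss, frames {2,9,0,6,8}
5 -> miss, evict 2, frames {9,0,6,8,5}
6 -> hit
2 -> miss, evict 9, frames {0,8,5,6,2}
5 -> hit
9 -> miss, evict 0, frames {8,6,2,5,9}
5 -> hit
9 -> hit
8 -> hit
9 -> hit
Page faults: 8.

8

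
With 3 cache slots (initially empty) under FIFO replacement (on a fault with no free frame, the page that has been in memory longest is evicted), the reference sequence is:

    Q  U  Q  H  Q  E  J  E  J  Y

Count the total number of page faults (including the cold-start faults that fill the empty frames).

Q -> miss, frames {Q}
U -> miss, frames {Q,U}
Q -> hit
H -> miss, frames {Q,U,H}
Q -> hit
E -> miss, evict Q, frames {U,H,E}
J -> miss, evict U, frames {H,E,J}
E -> hit
J -> hit
Y -> miss, evict H, frames {E,J,Y}
Page faults: 6.

6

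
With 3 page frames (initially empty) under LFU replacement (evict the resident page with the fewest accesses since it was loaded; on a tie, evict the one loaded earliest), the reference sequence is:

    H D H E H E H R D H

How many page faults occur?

H: fault, frames (H)
D: fault, frames (H D)
H: hit
E: fault, frames (H D E)
H: hit
E: hit
H: hit
R: fault, evict D, frames (H E R)
D: fault, evict R, frames (H E D)
H: hit
Page faults: 5.

5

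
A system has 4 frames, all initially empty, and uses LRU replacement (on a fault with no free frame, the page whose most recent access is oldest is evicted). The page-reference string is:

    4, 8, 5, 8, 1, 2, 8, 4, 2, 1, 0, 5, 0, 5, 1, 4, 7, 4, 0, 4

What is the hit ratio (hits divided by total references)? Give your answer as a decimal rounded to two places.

0.45

4 → fault, frames {4}
8 → fault, frames {4,8}
5 → fault, frames {4,8,5}
8 → hit
1 → fault, frames {4,5,8,1}
2 → fault, evict 4, frames {5,8,1,2}
8 → hit
4 → fault, evict 5, frames {1,2,8,4}
2 → hit
1 → hit
0 → fault, evict 8, frames {4,2,1,0}
5 → fault, evict 4, frames {2,1,0,5}
0 → hit
5 → hit
1 → hit
4 → fault, evict 2, frames {0,5,1,4}
7 → fault, evict 0, frames {5,1,4,7}
4 → hit
0 → fault, evict 5, frames {1,7,4,0}
4 → hit
Hits: 9 of 20 references → 9/20 = 0.4500.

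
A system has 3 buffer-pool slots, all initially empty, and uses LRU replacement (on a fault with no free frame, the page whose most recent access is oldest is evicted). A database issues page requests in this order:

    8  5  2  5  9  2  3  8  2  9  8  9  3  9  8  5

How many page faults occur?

8 -> fault, frames (8)
5 -> fault, frames (8 5)
2 -> fault, frames (8 5 2)
5 -> hit
9 -> fault, evict 8, frames (2 5 9)
2 -> hit
3 -> fault, evict 5, frames (9 2 3)
8 -> fault, evict 9, frames (2 3 8)
2 -> hit
9 -> fault, evict 3, frames (8 2 9)
8 -> hit
9 -> hit
3 -> fault, evict 2, frames (8 9 3)
9 -> hit
8 -> hit
5 -> fault, evict 3, frames (9 8 5)
Page faults: 9.

9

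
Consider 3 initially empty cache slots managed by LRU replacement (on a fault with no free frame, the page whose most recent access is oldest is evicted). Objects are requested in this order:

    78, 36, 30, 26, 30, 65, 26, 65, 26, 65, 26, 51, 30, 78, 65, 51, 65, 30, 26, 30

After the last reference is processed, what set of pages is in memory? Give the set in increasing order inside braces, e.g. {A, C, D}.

{26, 30, 65}

78 → miss, frames [78]
36 → miss, frames [78, 36]
30 → miss, frames [78, 36, 30]
26 → miss, evict 78, frames [36, 30, 26]
30 → hit
65 → miss, evict 36, frames [26, 30, 65]
26 → hit
65 → hit
26 → hit
65 → hit
26 → hit
51 → miss, evict 30, frames [65, 26, 51]
30 → miss, evict 65, frames [26, 51, 30]
78 → miss, evict 26, frames [51, 30, 78]
65 → miss, evict 51, frames [30, 78, 65]
51 → miss, evict 30, frames [78, 65, 51]
65 → hit
30 → miss, evict 78, frames [51, 65, 30]
26 → miss, evict 51, frames [65, 30, 26]
30 → hit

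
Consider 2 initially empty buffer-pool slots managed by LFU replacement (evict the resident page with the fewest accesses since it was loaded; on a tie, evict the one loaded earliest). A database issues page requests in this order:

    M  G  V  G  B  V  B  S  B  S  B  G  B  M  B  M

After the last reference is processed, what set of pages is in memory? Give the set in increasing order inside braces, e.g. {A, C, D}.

M → fault, frames [M]
G → fault, frames [M, G]
V → fault, evict M, frames [G, V]
G → hit
B → fault, evict V, frames [G, B]
V → fault, evict B, frames [G, V]
B → fault, evict V, frames [G, B]
S → fault, evict B, frames [G, S]
B → fault, evict S, frames [G, B]
S → fault, evict B, frames [G, S]
B → fault, evict S, frames [G, B]
G → hit
B → hit
M → fault, evict B, frames [G, M]
B → fault, evict M, frames [G, B]
M → fault, evict B, frames [G, M]

{G, M}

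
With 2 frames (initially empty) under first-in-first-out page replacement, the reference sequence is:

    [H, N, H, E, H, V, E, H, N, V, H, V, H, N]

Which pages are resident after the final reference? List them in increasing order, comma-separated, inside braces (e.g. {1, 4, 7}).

H → miss, frames (H)
N → miss, frames (H N)
H → hit
E → miss, evict H, frames (N E)
H → miss, evict N, frames (E H)
V → miss, evict E, frames (H V)
E → miss, evict H, frames (V E)
H → miss, evict V, frames (E H)
N → miss, evict E, frames (H N)
V → miss, evict H, frames (N V)
H → miss, evict N, frames (V H)
V → hit
H → hit
N → miss, evict V, frames (H N)

{H, N}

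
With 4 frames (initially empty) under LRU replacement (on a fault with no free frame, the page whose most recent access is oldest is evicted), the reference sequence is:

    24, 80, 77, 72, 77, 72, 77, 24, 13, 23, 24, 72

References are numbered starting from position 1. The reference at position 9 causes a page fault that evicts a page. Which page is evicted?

80

pos 1: 24 → fault, frames {24}
pos 2: 80 → fault, frames {24,80}
pos 3: 77 → fault, frames {24,80,77}
pos 4: 72 → fault, frames {24,80,77,72}
pos 5: 77 → hit
pos 6: 72 → hit
pos 7: 77 → hit
pos 8: 24 → hit
pos 9: 13 → fault, evict 80, frames {72,77,24,13}
At position 9, page 80 is evicted.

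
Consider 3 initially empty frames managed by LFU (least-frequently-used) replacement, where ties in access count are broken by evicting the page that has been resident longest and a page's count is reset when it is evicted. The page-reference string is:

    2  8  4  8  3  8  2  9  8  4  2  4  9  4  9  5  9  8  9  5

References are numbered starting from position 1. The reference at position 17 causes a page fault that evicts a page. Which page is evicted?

pos 1: 2 → miss, frames (2)
pos 2: 8 → miss, frames (2 8)
pos 3: 4 → miss, frames (2 8 4)
pos 4: 8 → hit
pos 5: 3 → miss, evict 2, frames (8 4 3)
pos 6: 8 → hit
pos 7: 2 → miss, evict 4, frames (8 3 2)
pos 8: 9 → miss, evict 3, frames (8 2 9)
pos 9: 8 → hit
pos 10: 4 → miss, evict 2, frames (8 9 4)
pos 11: 2 → miss, evict 9, frames (8 4 2)
pos 12: 4 → hit
pos 13: 9 → miss, evict 2, frames (8 4 9)
pos 14: 4 → hit
pos 15: 9 → hit
pos 16: 5 → miss, evict 9, frames (8 4 5)
pos 17: 9 → miss, evict 5, frames (8 4 9)
At position 17, page 5 is evicted.

5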